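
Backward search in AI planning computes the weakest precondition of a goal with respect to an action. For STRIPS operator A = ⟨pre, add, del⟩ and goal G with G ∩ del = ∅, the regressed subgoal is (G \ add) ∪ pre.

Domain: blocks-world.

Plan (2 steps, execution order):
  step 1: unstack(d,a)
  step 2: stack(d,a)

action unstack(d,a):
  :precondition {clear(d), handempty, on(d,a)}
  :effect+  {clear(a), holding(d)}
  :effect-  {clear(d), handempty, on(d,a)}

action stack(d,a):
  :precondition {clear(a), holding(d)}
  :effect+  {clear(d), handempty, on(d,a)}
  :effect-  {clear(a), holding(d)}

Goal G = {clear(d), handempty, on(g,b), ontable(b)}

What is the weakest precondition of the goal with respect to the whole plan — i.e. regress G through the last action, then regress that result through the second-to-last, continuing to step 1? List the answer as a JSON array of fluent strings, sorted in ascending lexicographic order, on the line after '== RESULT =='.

Regress step by step:
  through step 2 (stack(d,a)): drop {clear(d), handempty}, keep {on(g,b), ontable(b)}, require {clear(a), holding(d)}
    → {clear(a), holding(d), on(g,b), ontable(b)}
  through step 1 (unstack(d,a)): drop {clear(a), holding(d)}, keep {on(g,b), ontable(b)}, require {clear(d), handempty, on(d,a)}
    → {clear(d), handempty, on(d,a), on(g,b), ontable(b)}

== RESULT ==
["clear(d)", "handempty", "on(d,a)", "on(g,b)", "ontable(b)"]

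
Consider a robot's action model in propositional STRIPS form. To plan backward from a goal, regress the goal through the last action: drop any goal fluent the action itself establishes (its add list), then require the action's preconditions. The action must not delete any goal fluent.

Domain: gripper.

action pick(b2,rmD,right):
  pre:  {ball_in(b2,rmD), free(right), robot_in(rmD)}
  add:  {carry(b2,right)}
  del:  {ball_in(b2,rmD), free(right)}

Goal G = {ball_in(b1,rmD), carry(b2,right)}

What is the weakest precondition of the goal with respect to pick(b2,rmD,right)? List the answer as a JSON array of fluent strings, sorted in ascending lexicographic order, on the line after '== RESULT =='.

Compute (G \ add) ∪ pre:
  G ∩ del = {}  (empty — regression defined)
  G \ add = {ball_in(b1,rmD), carry(b2,right)} \ {carry(b2,right)} = {ball_in(b1,rmD)}
  ∪ pre   = {ball_in(b1,rmD)} ∪ {ball_in(b2,rmD), free(right), robot_in(rmD)}
          = {ball_in(b1,rmD), ball_in(b2,rmD), free(right), robot_in(rmD)}

== RESULT ==
["ball_in(b1,rmD)", "ball_in(b2,rmD)", "free(right)", "robot_in(rmD)"]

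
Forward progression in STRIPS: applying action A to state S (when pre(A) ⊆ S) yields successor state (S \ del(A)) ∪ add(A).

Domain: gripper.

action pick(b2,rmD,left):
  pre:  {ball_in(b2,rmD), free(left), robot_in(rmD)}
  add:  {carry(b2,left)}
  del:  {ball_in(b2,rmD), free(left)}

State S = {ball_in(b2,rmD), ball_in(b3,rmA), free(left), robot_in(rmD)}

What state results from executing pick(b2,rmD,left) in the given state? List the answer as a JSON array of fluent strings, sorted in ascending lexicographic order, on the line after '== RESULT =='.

Compute (S \ del) ∪ add:
  pre ⊆ S: {ball_in(b2,rmD), free(left), robot_in(rmD)} ⊆ S  — applicable
  S \ del = {ball_in(b3,rmA), robot_in(rmD)}
  ∪ add   = {ball_in(b3,rmA), carry(b2,left), robot_in(rmD)}

== RESULT ==
["ball_in(b3,rmA)", "carry(b2,left)", "robot_in(rmD)"]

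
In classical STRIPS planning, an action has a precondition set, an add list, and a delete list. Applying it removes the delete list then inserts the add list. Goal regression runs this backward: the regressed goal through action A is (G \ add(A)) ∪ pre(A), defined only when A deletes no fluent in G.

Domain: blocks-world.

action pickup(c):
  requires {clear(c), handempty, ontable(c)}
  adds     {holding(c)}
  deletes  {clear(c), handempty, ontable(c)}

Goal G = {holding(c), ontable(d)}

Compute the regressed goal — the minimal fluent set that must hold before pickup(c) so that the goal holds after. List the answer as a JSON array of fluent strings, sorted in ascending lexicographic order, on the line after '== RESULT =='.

Compute (G \ add) ∪ pre:
  G ∩ del = {}  (empty — regression defined)
  G \ add = {holding(c), ontable(d)} \ {holding(c)} = {ontable(d)}
  ∪ pre   = {ontable(d)} ∪ {clear(c), handempty, ontable(c)}
          = {clear(c), handempty, ontable(c), ontable(d)}

== RESULT ==
["clear(c)", "handempty", "ontable(c)", "ontable(d)"]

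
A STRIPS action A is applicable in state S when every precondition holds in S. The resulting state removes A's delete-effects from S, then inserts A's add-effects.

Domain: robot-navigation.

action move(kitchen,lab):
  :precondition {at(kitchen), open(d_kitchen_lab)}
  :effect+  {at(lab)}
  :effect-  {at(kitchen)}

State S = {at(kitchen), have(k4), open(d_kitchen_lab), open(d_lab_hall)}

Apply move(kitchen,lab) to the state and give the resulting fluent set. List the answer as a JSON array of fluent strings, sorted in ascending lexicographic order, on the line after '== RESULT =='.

Progress:
  pre ⊆ S: {at(kitchen), open(d_kitchen_lab)} ⊆ S  — applicable
  S \ del = {have(k4), open(d_kitchen_lab), open(d_lab_hall)}
  ∪ add   = {at(lab), have(k4), open(d_kitchen_lab), open(d_lab_hall)}

== RESULT ==
["at(lab)", "have(k4)", "open(d_kitchen_lab)", "open(d_lab_hall)"]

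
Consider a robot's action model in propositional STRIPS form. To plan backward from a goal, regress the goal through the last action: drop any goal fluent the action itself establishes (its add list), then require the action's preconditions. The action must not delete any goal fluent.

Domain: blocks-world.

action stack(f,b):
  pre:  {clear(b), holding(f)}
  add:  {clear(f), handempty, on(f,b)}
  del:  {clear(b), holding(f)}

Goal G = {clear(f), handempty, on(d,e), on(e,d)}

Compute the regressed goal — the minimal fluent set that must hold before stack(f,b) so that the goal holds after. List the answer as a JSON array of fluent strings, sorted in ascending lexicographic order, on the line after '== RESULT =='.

Regress:
  G ∩ del = {}  (empty — regression defined)
  G \ add = {clear(f), handempty, on(d,e), on(e,d)} \ {clear(f), handempty, on(f,b)} = {on(d,e), on(e,d)}
  ∪ pre   = {on(d,e), on(e,d)} ∪ {clear(b), holding(f)}
          = {clear(b), holding(f), on(d,e), on(e,d)}

== RESULT ==
["clear(b)", "holding(f)", "on(d,e)", "on(e,d)"]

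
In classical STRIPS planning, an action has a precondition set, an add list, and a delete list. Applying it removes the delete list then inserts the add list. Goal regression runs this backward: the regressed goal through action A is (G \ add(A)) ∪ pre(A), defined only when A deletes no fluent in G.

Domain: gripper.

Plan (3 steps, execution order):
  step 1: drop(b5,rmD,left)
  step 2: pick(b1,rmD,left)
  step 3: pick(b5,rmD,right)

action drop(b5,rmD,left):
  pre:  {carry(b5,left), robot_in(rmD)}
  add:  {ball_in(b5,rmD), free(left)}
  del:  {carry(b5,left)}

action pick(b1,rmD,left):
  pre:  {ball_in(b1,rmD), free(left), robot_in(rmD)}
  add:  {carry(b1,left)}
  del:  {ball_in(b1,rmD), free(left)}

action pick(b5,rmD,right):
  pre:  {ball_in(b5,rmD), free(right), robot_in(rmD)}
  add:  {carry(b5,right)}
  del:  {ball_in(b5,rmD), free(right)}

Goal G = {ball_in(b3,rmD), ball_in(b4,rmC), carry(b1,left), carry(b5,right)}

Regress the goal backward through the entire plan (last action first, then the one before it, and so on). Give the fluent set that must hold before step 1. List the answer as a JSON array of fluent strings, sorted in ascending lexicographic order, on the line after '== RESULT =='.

Regress step by step:
  through step 3 (pick(b5,rmD,right)): drop {carry(b5,right)}, keep {ball_in(b3,rmD), ball_in(b4,rmC), carry(b1,left)}, require {ball_in(b5,rmD), free(right), robot_in(rmD)}
    → {ball_in(b3,rmD), ball_in(b4,rmC), ball_in(b5,rmD), carry(b1,left), free(right), robot_in(rmD)}
  through step 2 (pick(b1,rmD,left)): drop {carry(b1,left)}, keep {ball_in(b3,rmD), ball_in(b4,rmC), ball_in(b5,rmD), free(right), robot_in(rmD)}, require {ball_in(b1,rmD), free(left), robot_in(rmD)}
    → {ball_in(b1,rmD), ball_in(b3,rmD), ball_in(b4,rmC), ball_in(b5,rmD), free(left), free(right), robot_in(rmD)}
  through step 1 (drop(b5,rmD,left)): drop {ball_in(b5,rmD), free(left)}, keep {ball_in(b1,rmD), ball_in(b3,rmD), ball_in(b4,rmC), free(right), robot_in(rmD)}, require {carry(b5,left), robot_in(rmD)}
    → {ball_in(b1,rmD), ball_in(b3,rmD), ball_in(b4,rmC), carry(b5,left), free(right), robot_in(rmD)}

== RESULT ==
["ball_in(b1,rmD)", "ball_in(b3,rmD)", "ball_in(b4,rmC)", "carry(b5,left)", "free(right)", "robot_in(rmD)"]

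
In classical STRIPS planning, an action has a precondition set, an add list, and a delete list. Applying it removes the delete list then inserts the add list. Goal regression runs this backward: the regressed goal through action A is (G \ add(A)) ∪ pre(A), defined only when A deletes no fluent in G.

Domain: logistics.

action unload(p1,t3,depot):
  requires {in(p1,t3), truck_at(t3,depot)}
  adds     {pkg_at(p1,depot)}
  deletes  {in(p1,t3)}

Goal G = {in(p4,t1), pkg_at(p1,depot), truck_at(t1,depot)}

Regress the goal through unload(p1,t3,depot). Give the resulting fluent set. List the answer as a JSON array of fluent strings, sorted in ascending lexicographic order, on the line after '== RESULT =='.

Regress:
  G ∩ del = {}  (empty — regression defined)
  G \ add = {in(p4,t1), pkg_at(p1,depot), truck_at(t1,depot)} \ {pkg_at(p1,depot)} = {in(p4,t1), truck_at(t1,depot)}
  ∪ pre   = {in(p4,t1), truck_at(t1,depot)} ∪ {in(p1,t3), truck_at(t3,depot)}
          = {in(p1,t3), in(p4,t1), truck_at(t1,depot), truck_at(t3,depot)}

== RESULT ==
["in(p1,t3)", "in(p4,t1)", "truck_at(t1,depot)", "truck_at(t3,depot)"]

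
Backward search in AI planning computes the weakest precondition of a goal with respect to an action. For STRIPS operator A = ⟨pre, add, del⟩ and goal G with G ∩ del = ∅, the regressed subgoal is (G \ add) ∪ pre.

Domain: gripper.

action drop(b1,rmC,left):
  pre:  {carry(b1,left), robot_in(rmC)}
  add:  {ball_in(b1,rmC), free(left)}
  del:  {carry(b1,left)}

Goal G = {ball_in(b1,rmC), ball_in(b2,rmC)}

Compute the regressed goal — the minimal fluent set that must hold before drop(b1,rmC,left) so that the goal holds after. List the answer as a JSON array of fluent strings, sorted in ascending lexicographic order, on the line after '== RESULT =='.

Compute (G \ add) ∪ pre:
  G ∩ del = {}  (empty — regression defined)
  G \ add = {ball_in(b1,rmC), ball_in(b2,rmC)} \ {ball_in(b1,rmC), free(left)} = {ball_in(b2,rmC)}
  ∪ pre   = {ball_in(b2,rmC)} ∪ {carry(b1,left), robot_in(rmC)}
          = {ball_in(b2,rmC), carry(b1,left), robot_in(rmC)}

== RESULT ==
["ball_in(b2,rmC)", "carry(b1,left)", "robot_in(rmC)"]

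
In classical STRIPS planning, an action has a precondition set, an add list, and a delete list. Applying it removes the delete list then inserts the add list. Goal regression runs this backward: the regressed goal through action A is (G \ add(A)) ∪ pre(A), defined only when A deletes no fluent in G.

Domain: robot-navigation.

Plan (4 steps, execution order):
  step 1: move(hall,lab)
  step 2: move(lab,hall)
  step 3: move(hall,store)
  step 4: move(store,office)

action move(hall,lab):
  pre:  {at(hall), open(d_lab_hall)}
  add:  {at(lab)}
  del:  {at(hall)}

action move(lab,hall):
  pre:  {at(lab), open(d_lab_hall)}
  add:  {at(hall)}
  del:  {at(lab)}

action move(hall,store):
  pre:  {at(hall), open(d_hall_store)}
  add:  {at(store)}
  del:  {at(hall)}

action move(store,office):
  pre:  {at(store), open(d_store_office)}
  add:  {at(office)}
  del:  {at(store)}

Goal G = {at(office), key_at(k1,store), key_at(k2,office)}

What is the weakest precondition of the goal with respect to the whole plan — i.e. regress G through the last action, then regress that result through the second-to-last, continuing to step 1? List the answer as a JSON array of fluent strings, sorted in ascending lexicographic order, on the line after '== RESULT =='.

Regress step by step:
  through step 4 (move(store,office)): drop {at(office)}, keep {key_at(k1,store), key_at(k2,office)}, require {at(store), open(d_store_office)}
    → {at(store), key_at(k1,store), key_at(k2,office), open(d_store_office)}
  through step 3 (move(hall,store)): drop {at(store)}, keep {key_at(k1,store), key_at(k2,office), open(d_store_office)}, require {at(hall), open(d_hall_store)}
    → {at(hall), key_at(k1,store), key_at(k2,office), open(d_hall_store), open(d_store_office)}
  through step 2 (move(lab,hall)): drop {at(hall)}, keep {key_at(k1,store), key_at(k2,office), open(d_hall_store), open(d_store_office)}, require {at(lab), open(d_lab_hall)}
    → {at(lab), key_at(k1,store), key_at(k2,office), open(d_hall_store), open(d_lab_hall), open(d_store_office)}
  through step 1 (move(hall,lab)): drop {at(lab)}, keep {key_at(k1,store), key_at(k2,office), open(d_hall_store), open(d_lab_hall), open(d_store_office)}, require {at(hall), open(d_lab_hall)}
    → {at(hall), key_at(k1,store), key_at(k2,office), open(d_hall_store), open(d_lab_hall), open(d_store_office)}

== RESULT ==
["at(hall)", "key_at(k1,store)", "key_at(k2,office)", "open(d_hall_store)", "open(d_lab_hall)", "open(d_store_office)"]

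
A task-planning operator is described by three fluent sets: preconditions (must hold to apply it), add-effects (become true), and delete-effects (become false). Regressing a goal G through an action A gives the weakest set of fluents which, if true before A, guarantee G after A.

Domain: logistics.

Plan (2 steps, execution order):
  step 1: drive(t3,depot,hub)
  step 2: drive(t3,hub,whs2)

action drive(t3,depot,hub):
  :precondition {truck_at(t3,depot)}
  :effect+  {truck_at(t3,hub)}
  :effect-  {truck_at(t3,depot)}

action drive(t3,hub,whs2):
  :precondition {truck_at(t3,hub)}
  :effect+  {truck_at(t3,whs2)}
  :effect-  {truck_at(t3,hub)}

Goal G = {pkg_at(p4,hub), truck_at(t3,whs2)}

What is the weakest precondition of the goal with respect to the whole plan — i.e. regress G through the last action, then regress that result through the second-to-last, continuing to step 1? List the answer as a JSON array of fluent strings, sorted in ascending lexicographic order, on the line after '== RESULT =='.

Regress step by step:
  through step 2 (drive(t3,hub,whs2)): drop {truck_at(t3,whs2)}, keep {pkg_at(p4,hub)}, require {truck_at(t3,hub)}
    → {pkg_at(p4,hub), truck_at(t3,hub)}
  through step 1 (drive(t3,depot,hub)): drop {truck_at(t3,hub)}, keep {pkg_at(p4,hub)}, require {truck_at(t3,depot)}
    → {pkg_at(p4,hub), truck_at(t3,depot)}

== RESULT ==
["pkg_at(p4,hub)", "truck_at(t3,depot)"]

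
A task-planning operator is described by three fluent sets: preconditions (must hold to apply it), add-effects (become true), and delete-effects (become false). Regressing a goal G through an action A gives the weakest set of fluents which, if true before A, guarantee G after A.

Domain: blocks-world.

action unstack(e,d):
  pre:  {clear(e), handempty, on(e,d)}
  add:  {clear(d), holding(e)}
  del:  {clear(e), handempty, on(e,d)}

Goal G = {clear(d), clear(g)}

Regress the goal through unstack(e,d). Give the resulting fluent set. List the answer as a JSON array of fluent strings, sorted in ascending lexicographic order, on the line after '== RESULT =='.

Compute (G \ add) ∪ pre:
  G ∩ del = {}  (empty — regression defined)
  G \ add = {clear(d), clear(g)} \ {clear(d), holding(e)} = {clear(g)}
  ∪ pre   = {clear(g)} ∪ {clear(e), handempty, on(e,d)}
          = {clear(e), clear(g), handempty, on(e,d)}

== RESULT ==
["clear(e)", "clear(g)", "handempty", "on(e,d)"]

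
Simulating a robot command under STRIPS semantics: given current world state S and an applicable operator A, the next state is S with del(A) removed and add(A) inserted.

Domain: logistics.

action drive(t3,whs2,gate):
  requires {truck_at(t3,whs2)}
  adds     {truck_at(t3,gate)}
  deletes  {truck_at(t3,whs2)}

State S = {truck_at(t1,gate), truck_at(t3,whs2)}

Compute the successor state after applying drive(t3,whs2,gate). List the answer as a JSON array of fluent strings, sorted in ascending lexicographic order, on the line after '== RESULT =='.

Compute (S \ del) ∪ add:
  pre ⊆ S: {truck_at(t3,whs2)} ⊆ S  — applicable
  S \ del = {truck_at(t1,gate)}
  ∪ add   = {truck_at(t1,gate), truck_at(t3,gate)}

== RESULT ==
["truck_at(t1,gate)", "truck_at(t3,gate)"]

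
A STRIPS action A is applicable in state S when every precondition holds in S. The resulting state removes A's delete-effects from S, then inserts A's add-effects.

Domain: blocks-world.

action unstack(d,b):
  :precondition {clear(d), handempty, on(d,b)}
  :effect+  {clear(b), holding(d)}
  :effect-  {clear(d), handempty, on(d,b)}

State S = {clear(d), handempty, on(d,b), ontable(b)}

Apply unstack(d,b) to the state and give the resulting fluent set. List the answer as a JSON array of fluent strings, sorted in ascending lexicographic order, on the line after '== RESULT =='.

Compute (S \ del) ∪ add:
  pre ⊆ S: {clear(d), handempty, on(d,b)} ⊆ S  — applicable
  S \ del = {ontable(b)}
  ∪ add   = {clear(b), holding(d), ontable(b)}

== RESULT ==
["clear(b)", "holding(d)", "ontable(b)"]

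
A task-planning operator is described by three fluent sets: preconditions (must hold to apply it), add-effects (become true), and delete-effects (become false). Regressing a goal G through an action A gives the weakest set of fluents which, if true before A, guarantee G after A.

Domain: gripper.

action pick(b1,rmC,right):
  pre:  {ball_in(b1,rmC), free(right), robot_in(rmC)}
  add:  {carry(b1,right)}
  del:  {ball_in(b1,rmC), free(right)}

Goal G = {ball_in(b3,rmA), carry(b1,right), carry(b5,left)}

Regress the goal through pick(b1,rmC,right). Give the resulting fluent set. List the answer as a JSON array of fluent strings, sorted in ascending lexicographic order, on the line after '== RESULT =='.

Regress:
  G ∩ del = {}  (empty — regression defined)
  G \ add = {ball_in(b3,rmA), carry(b1,right), carry(b5,left)} \ {carry(b1,right)} = {ball_in(b3,rmA), carry(b5,left)}
  ∪ pre   = {ball_in(b3,rmA), carry(b5,left)} ∪ {ball_in(b1,rmC), free(right), robot_in(rmC)}
          = {ball_in(b1,rmC), ball_in(b3,rmA), carry(b5,left), free(right), robot_in(rmC)}

== RESULT ==
["ball_in(b1,rmC)", "ball_in(b3,rmA)", "carry(b5,left)", "free(right)", "robot_in(rmC)"]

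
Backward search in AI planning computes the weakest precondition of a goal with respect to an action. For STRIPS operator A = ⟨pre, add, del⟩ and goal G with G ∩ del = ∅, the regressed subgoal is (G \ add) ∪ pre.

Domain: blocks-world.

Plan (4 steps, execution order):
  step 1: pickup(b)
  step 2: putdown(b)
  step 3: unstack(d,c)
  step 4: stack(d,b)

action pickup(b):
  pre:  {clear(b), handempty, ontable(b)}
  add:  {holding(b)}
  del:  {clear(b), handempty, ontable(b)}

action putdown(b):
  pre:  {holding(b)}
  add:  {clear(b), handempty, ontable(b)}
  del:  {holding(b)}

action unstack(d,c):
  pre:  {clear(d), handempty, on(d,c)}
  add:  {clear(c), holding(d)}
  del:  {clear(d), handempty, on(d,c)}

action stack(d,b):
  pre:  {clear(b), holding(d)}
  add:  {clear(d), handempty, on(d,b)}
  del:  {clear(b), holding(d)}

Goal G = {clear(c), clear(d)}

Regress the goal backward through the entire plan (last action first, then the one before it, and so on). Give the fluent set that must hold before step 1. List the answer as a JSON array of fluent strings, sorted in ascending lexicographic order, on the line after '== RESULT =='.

Regress step by step:
  through step 4 (stack(d,b)): drop {clear(d)}, keep {clear(c)}, require {clear(b), holding(d)}
    → {clear(b), clear(c), holding(d)}
  through step 3 (unstack(d,c)): drop {clear(c), holding(d)}, keep {clear(b)}, require {clear(d), handempty, on(d,c)}
    → {clear(b), clear(d), handempty, on(d,c)}
  through step 2 (putdown(b)): drop {clear(b), handempty}, keep {clear(d), on(d,c)}, require {holding(b)}
    → {clear(d), holding(b), on(d,c)}
  through step 1 (pickup(b)): drop {holding(b)}, keep {clear(d), on(d,c)}, require {clear(b), handempty, ontable(b)}
    → {clear(b), clear(d), handempty, on(d,c), ontable(b)}

== RESULT ==
["clear(b)", "clear(d)", "handempty", "on(d,c)", "ontable(b)"]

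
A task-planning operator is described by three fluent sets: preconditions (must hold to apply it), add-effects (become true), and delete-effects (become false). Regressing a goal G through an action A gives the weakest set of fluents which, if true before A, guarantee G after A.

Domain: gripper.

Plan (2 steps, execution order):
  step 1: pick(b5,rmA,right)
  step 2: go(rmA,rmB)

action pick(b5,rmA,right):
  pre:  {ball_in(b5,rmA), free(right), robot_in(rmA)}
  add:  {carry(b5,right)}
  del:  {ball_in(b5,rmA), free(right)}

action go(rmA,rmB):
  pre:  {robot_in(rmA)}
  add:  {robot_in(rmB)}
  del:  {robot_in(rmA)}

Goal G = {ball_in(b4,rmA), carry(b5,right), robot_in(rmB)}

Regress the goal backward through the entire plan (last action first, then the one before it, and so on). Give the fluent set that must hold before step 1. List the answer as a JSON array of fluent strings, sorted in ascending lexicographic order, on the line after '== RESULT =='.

Work backward from the goal:
  through step 2 (go(rmA,rmB)): drop {robot_in(rmB)}, keep {ball_in(b4,rmA), carry(b5,right)}, require {robot_in(rmA)}
    → {ball_in(b4,rmA), carry(b5,right), robot_in(rmA)}
  through step 1 (pick(b5,rmA,right)): drop {carry(b5,right)}, keep {ball_in(b4,rmA), robot_in(rmA)}, require {ball_in(b5,rmA), free(right), robot_in(rmA)}
    → {ball_in(b4,rmA), ball_in(b5,rmA), free(right), robot_in(rmA)}

== RESULT ==
["ball_in(b4,rmA)", "ball_in(b5,rmA)", "free(right)", "robot_in(rmA)"]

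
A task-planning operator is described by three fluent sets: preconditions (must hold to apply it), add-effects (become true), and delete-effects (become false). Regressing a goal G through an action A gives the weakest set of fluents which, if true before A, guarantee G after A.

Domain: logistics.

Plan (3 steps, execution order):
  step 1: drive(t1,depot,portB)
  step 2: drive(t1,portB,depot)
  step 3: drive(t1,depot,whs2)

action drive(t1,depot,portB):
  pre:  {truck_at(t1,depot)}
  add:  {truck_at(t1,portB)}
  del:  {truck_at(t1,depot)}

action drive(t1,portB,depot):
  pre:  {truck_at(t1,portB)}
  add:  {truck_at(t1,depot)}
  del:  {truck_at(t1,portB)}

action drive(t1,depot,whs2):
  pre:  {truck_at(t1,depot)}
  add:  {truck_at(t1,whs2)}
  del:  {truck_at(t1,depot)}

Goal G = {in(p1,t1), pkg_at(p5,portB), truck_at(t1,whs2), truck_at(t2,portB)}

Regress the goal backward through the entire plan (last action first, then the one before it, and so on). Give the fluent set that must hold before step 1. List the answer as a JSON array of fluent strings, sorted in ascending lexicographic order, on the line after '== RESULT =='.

Regress step by step:
  through step 3 (drive(t1,depot,whs2)): drop {truck_at(t1,whs2)}, keep {in(p1,t1), pkg_at(p5,portB), truck_at(t2,portB)}, require {truck_at(t1,depot)}
    → {in(p1,t1), pkg_at(p5,portB), truck_at(t1,depot), truck_at(t2,portB)}
  through step 2 (drive(t1,portB,depot)): drop {truck_at(t1,depot)}, keep {in(p1,t1), pkg_at(p5,portB), truck_at(t2,portB)}, require {truck_at(t1,portB)}
    → {in(p1,t1), pkg_at(p5,portB), truck_at(t1,portB), truck_at(t2,portB)}
  through step 1 (drive(t1,depot,portB)): drop {truck_at(t1,portB)}, keep {in(p1,t1), pkg_at(p5,portB), truck_at(t2,portB)}, require {truck_at(t1,depot)}
    → {in(p1,t1), pkg_at(p5,portB), truck_at(t1,depot), truck_at(t2,portB)}

== RESULT ==
["in(p1,t1)", "pkg_at(p5,portB)", "truck_at(t1,depot)", "truck_at(t2,portB)"]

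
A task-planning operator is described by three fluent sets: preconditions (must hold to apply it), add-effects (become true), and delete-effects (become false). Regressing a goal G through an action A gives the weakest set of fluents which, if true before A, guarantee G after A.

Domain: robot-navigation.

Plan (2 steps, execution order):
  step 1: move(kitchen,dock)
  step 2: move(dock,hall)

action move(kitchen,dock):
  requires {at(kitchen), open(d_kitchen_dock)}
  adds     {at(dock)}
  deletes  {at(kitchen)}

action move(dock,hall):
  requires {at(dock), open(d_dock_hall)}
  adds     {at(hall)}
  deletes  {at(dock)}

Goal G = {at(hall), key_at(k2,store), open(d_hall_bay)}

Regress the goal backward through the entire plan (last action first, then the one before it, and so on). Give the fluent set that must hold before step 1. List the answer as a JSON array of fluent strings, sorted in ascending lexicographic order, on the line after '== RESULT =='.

Regress step by step:
  through step 2 (move(dock,hall)): drop {at(hall)}, keep {key_at(k2,store), open(d_hall_bay)}, require {at(dock), open(d_dock_hall)}
    → {at(dock), key_at(k2,store), open(d_dock_hall), open(d_hall_bay)}
  through step 1 (move(kitchen,dock)): drop {at(dock)}, keep {key_at(k2,store), open(d_dock_hall), open(d_hall_bay)}, require {at(kitchen), open(d_kitchen_dock)}
    → {at(kitchen), key_at(k2,store), open(d_dock_hall), open(d_hall_bay), open(d_kitchen_dock)}

== RESULT ==
["at(kitchen)", "key_at(k2,store)", "open(d_dock_hall)", "open(d_hall_bay)", "open(d_kitchen_dock)"]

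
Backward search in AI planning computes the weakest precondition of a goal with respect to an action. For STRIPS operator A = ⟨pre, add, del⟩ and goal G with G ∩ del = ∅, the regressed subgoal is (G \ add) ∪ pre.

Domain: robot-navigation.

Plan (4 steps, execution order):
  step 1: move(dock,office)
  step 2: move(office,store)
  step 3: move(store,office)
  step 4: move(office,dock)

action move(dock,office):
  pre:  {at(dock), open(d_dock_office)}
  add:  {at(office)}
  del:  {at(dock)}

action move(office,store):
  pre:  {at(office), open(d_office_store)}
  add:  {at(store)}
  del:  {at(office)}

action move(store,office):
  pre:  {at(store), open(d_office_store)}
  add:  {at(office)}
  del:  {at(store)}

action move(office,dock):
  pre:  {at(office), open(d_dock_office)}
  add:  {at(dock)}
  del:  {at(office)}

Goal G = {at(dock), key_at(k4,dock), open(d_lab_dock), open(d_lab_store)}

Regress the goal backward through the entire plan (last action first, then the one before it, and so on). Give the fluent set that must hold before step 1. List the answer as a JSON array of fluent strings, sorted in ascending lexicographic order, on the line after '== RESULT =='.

Regress step by step:
  through step 4 (move(office,dock)): drop {at(dock)}, keep {key_at(k4,dock), open(d_lab_dock), open(d_lab_store)}, require {at(office), open(d_dock_office)}
    → {at(office), key_at(k4,dock), open(d_dock_office), open(d_lab_dock), open(d_lab_store)}
  through step 3 (move(store,office)): drop {at(office)}, keep {key_at(k4,dock), open(d_dock_office), open(d_lab_dock), open(d_lab_store)}, require {at(store), open(d_office_store)}
    → {at(store), key_at(k4,dock), open(d_dock_office), open(d_lab_dock), open(d_lab_store), open(d_office_store)}
  through step 2 (move(office,store)): drop {at(store)}, keep {key_at(k4,dock), open(d_dock_office), open(d_lab_dock), open(d_lab_store), open(d_office_store)}, require {at(office), open(d_office_store)}
    → {at(office), key_at(k4,dock), open(d_dock_office), open(d_lab_dock), open(d_lab_store), open(d_office_store)}
  through step 1 (move(dock,office)): drop {at(office)}, keep {key_at(k4,dock), open(d_dock_office), open(d_lab_dock), open(d_lab_store), open(d_office_store)}, require {at(dock), open(d_dock_office)}
    → {at(dock), key_at(k4,dock), open(d_dock_office), open(d_lab_dock), open(d_lab_store), open(d_office_store)}

== RESULT ==
["at(dock)", "key_at(k4,dock)", "open(d_dock_office)", "open(d_lab_dock)", "open(d_lab_store)", "open(d_office_store)"]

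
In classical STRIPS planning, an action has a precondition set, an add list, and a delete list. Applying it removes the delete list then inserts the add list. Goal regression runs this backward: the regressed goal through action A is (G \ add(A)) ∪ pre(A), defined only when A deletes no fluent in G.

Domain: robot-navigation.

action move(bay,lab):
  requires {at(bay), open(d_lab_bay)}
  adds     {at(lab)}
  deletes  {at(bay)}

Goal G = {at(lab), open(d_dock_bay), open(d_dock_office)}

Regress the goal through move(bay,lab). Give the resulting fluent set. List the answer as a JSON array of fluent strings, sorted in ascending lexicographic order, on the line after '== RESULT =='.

Compute (G \ add) ∪ pre:
  G ∩ del = {}  (empty — regression defined)
  G \ add = {at(lab), open(d_dock_bay), open(d_dock_office)} \ {at(lab)} = {open(d_dock_bay), open(d_dock_office)}
  ∪ pre   = {open(d_dock_bay), open(d_dock_office)} ∪ {at(bay), open(d_lab_bay)}
          = {at(bay), open(d_dock_bay), open(d_dock_office), open(d_lab_bay)}

== RESULT ==
["at(bay)", "open(d_dock_bay)", "open(d_dock_office)", "open(d_lab_bay)"]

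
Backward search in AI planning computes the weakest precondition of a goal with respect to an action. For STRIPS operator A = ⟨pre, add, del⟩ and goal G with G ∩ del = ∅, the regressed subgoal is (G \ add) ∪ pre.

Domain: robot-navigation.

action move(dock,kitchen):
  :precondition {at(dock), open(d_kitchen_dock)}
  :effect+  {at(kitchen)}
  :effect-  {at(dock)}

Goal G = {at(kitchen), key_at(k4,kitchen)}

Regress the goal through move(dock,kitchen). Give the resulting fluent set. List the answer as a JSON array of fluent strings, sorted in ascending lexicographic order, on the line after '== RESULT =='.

Regress:
  G ∩ del = {}  (empty — regression defined)
  G \ add = {at(kitchen), key_at(k4,kitchen)} \ {at(kitchen)} = {key_at(k4,kitchen)}
  ∪ pre   = {key_at(k4,kitchen)} ∪ {at(dock), open(d_kitchen_dock)}
          = {at(dock), key_at(k4,kitchen), open(d_kitchen_dock)}

== RESULT ==
["at(dock)", "key_at(k4,kitchen)", "open(d_kitchen_dock)"]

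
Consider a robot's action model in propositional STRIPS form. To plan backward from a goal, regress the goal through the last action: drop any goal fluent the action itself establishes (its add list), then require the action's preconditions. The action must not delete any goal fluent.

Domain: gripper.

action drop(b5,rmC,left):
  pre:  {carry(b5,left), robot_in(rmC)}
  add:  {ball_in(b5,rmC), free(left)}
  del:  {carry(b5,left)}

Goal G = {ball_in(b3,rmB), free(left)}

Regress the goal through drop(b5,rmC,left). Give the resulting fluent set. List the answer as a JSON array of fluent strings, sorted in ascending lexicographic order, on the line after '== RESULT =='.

Compute (G \ add) ∪ pre:
  G ∩ del = {}  (empty — regression defined)
  G \ add = {ball_in(b3,rmB), free(left)} \ {ball_in(b5,rmC), free(left)} = {ball_in(b3,rmB)}
  ∪ pre   = {ball_in(b3,rmB)} ∪ {carry(b5,left), robot_in(rmC)}
          = {ball_in(b3,rmB), carry(b5,left), robot_in(rmC)}

== RESULT ==
["ball_in(b3,rmB)", "carry(b5,left)", "robot_in(rmC)"]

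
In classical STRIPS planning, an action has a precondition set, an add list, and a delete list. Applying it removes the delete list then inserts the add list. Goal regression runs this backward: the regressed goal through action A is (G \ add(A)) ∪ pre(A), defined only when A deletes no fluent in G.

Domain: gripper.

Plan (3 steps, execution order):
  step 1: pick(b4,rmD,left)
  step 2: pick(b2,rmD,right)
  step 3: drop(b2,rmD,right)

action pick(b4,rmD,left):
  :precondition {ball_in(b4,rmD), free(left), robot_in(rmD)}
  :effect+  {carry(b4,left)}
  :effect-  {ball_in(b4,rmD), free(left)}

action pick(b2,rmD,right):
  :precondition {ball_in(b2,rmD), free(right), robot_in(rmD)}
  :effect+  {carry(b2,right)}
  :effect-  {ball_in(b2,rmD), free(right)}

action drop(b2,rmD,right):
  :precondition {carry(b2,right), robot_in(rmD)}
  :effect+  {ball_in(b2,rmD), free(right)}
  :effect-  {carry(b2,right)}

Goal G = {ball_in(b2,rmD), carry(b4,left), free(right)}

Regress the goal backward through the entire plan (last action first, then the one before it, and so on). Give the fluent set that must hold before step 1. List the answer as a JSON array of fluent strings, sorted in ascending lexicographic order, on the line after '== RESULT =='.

Work backward from the goal:
  through step 3 (drop(b2,rmD,right)): drop {ball_in(b2,rmD), free(right)}, keep {carry(b4,left)}, require {carry(b2,right), robot_in(rmD)}
    → {carry(b2,right), carry(b4,left), robot_in(rmD)}
  through step 2 (pick(b2,rmD,right)): drop {carry(b2,right)}, keep {carry(b4,left), robot_in(rmD)}, require {ball_in(b2,rmD), free(right), robot_in(rmD)}
    → {ball_in(b2,rmD), carry(b4,left), free(right), robot_in(rmD)}
  through step 1 (pick(b4,rmD,left)): drop {carry(b4,left)}, keep {ball_in(b2,rmD), free(right), robot_in(rmD)}, require {ball_in(b4,rmD), free(left), robot_in(rmD)}
    → {ball_in(b2,rmD), ball_in(b4,rmD), free(left), free(right), robot_in(rmD)}

== RESULT ==
["ball_in(b2,rmD)", "ball_in(b4,rmD)", "free(left)", "free(right)", "robot_in(rmD)"]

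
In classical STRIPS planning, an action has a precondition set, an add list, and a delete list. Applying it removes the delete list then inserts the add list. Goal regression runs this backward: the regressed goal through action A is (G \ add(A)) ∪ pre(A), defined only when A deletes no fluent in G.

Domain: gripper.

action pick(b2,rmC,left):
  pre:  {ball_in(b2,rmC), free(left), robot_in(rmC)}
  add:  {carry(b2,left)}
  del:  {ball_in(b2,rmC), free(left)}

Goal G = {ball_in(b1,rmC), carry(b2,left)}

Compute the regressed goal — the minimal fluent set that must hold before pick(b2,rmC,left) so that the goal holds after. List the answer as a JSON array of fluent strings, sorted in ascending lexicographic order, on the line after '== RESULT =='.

Regress:
  G ∩ del = {}  (empty — regression defined)
  G \ add = {ball_in(b1,rmC), carry(b2,left)} \ {carry(b2,left)} = {ball_in(b1,rmC)}
  ∪ pre   = {ball_in(b1,rmC)} ∪ {ball_in(b2,rmC), free(left), robot_in(rmC)}
          = {ball_in(b1,rmC), ball_in(b2,rmC), free(left), robot_in(rmC)}

== RESULT ==
["ball_in(b1,rmC)", "ball_in(b2,rmC)", "free(left)", "robot_in(rmC)"]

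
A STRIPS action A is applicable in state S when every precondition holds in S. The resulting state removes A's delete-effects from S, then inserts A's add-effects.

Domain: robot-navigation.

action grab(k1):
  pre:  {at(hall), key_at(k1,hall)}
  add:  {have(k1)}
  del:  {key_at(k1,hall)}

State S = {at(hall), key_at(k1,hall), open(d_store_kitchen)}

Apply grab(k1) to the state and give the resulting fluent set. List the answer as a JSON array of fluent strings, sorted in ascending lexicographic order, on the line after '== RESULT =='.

Progress:
  pre ⊆ S: {at(hall), key_at(k1,hall)} ⊆ S  — applicable
  S \ del = {at(hall), open(d_store_kitchen)}
  ∪ add   = {at(hall), have(k1), open(d_store_kitchen)}

== RESULT ==
["at(hall)", "have(k1)", "open(d_store_kitchen)"]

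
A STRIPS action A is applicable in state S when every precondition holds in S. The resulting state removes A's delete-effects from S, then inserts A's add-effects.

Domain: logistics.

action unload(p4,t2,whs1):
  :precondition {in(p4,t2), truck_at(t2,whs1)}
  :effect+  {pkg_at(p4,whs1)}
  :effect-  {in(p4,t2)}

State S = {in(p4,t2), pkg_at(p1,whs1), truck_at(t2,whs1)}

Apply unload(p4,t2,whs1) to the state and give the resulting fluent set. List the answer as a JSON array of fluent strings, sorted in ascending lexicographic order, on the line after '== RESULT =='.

Compute (S \ del) ∪ add:
  pre ⊆ S: {in(p4,t2), truck_at(t2,whs1)} ⊆ S  — applicable
  S \ del = {pkg_at(p1,whs1), truck_at(t2,whs1)}
  ∪ add   = {pkg_at(p1,whs1), pkg_at(p4,whs1), truck_at(t2,whs1)}

== RESULT ==
["pkg_at(p1,whs1)", "pkg_at(p4,whs1)", "truck_at(t2,whs1)"]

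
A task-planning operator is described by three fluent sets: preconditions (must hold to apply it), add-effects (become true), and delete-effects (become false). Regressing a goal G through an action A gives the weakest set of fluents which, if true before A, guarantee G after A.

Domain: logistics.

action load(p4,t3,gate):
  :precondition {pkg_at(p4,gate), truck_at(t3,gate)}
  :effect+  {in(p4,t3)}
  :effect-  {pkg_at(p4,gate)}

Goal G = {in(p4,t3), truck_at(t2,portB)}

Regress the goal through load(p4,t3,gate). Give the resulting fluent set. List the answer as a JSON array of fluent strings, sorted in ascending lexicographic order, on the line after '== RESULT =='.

Compute (G \ add) ∪ pre:
  G ∩ del = {}  (empty — regression defined)
  G \ add = {in(p4,t3), truck_at(t2,portB)} \ {in(p4,t3)} = {truck_at(t2,portB)}
  ∪ pre   = {truck_at(t2,portB)} ∪ {pkg_at(p4,gate), truck_at(t3,gate)}
          = {pkg_at(p4,gate), truck_at(t2,portB), truck_at(t3,gate)}

== RESULT ==
["pkg_at(p4,gate)", "truck_at(t2,portB)", "truck_at(t3,gate)"]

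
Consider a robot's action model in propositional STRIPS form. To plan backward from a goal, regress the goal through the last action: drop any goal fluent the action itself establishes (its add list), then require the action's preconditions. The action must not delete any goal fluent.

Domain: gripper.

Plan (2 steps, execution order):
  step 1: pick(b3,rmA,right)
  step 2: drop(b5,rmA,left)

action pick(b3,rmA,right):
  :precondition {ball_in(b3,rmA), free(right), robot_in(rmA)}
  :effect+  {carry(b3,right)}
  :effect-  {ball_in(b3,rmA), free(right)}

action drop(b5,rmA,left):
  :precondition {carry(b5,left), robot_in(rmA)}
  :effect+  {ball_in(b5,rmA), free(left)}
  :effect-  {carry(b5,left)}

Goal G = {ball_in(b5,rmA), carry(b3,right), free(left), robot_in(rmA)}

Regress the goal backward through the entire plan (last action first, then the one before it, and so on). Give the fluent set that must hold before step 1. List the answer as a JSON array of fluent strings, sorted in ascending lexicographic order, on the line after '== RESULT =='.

Regress step by step:
  through step 2 (drop(b5,rmA,left)): drop {ball_in(b5,rmA), free(left)}, keep {carry(b3,right), robot_in(rmA)}, require {carry(b5,left), robot_in(rmA)}
    → {carry(b3,right), carry(b5,left), robot_in(rmA)}
  through step 1 (pick(b3,rmA,right)): drop {carry(b3,right)}, keep {carry(b5,left), robot_in(rmA)}, require {ball_in(b3,rmA), free(right), robot_in(rmA)}
    → {ball_in(b3,rmA), carry(b5,left), free(right), robot_in(rmA)}

== RESULT ==
["ball_in(b3,rmA)", "carry(b5,left)", "free(right)", "robot_in(rmA)"]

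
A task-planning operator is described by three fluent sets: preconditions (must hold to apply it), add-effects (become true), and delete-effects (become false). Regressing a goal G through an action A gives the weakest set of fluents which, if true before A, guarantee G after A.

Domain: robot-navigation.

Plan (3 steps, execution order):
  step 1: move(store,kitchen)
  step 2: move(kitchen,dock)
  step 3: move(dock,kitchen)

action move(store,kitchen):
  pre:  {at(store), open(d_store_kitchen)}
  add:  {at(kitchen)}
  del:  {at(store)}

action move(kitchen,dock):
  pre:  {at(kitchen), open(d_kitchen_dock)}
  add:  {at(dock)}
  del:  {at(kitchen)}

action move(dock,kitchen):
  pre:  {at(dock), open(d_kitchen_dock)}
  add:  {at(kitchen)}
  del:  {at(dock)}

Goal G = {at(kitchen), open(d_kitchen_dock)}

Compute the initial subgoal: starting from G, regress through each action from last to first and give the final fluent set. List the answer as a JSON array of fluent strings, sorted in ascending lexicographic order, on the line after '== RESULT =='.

Work backward from the goal:
  through step 3 (move(dock,kitchen)): drop {at(kitchen)}, keep {open(d_kitchen_dock)}, require {at(dock), open(d_kitchen_dock)}
    → {at(dock), open(d_kitchen_dock)}
  through step 2 (move(kitchen,dock)): drop {at(dock)}, keep {open(d_kitchen_dock)}, require {at(kitchen), open(d_kitchen_dock)}
    → {at(kitchen), open(d_kitchen_dock)}
  through step 1 (move(store,kitchen)): drop {at(kitchen)}, keep {open(d_kitchen_dock)}, require {at(store), open(d_store_kitchen)}
    → {at(store), open(d_kitchen_dock), open(d_store_kitchen)}

== RESULT ==
["at(store)", "open(d_kitchen_dock)", "open(d_store_kitchen)"]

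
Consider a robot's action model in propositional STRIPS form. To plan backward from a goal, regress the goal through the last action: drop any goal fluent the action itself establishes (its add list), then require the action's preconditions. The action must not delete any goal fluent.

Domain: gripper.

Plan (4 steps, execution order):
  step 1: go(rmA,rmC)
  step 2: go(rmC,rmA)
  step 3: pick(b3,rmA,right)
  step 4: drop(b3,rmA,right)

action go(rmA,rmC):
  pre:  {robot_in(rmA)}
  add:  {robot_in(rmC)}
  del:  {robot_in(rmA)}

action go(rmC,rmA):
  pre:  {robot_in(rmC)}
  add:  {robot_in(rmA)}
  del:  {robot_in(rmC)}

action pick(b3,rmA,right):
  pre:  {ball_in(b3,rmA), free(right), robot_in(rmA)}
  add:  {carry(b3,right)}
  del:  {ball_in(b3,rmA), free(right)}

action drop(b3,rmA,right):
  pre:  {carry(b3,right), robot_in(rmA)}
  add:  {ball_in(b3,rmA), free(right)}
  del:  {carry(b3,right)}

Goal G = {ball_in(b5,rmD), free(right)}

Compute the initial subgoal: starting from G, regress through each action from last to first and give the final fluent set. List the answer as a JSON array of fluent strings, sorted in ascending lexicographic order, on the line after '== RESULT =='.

Work backward from the goal:
  through step 4 (drop(b3,rmA,right)): drop {free(right)}, keep {ball_in(b5,rmD)}, require {carry(b3,right), robot_in(rmA)}
    → {ball_in(b5,rmD), carry(b3,right), robot_in(rmA)}
  through step 3 (pick(b3,rmA,right)): drop {carry(b3,right)}, keep {ball_in(b5,rmD), robot_in(rmA)}, require {ball_in(b3,rmA), free(right), robot_in(rmA)}
    → {ball_in(b3,rmA), ball_in(b5,rmD), free(right), robot_in(rmA)}
  through step 2 (go(rmC,rmA)): drop {robot_in(rmA)}, keep {ball_in(b3,rmA), ball_in(b5,rmD), free(right)}, require {robot_in(rmC)}
    → {ball_in(b3,rmA), ball_in(b5,rmD), free(right), robot_in(rmC)}
  through step 1 (go(rmA,rmC)): drop {robot_in(rmC)}, keep {ball_in(b3,rmA), ball_in(b5,rmD), free(right)}, require {robot_in(rmA)}
    → {ball_in(b3,rmA), ball_in(b5,rmD), free(right), robot_in(rmA)}

== RESULT ==
["ball_in(b3,rmA)", "ball_in(b5,rmD)", "free(right)", "robot_in(rmA)"]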